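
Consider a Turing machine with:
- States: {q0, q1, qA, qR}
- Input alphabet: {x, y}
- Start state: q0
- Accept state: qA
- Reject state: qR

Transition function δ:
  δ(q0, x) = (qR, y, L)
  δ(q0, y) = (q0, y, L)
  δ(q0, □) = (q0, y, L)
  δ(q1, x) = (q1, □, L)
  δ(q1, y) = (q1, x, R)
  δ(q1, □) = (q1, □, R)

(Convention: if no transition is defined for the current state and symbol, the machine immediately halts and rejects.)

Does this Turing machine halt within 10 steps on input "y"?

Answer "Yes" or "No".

Execution trace:
Initial: [q0]y
Step 1: δ(q0, y) = (q0, y, L) → [q0]□y
Step 2: δ(q0, □) = (q0, y, L) → [q0]□yy
Step 3: δ(q0, □) = (q0, y, L) → [q0]□yyy
Step 4: δ(q0, □) = (q0, y, L) → [q0]□yyyy
Step 5: δ(q0, □) = (q0, y, L) → [q0]□yyyyy
Step 6: δ(q0, □) = (q0, y, L) → [q0]□yyyyyy
Step 7: δ(q0, □) = (q0, y, L) → [q0]□yyyyyyy
Step 8: δ(q0, □) = (q0, y, L) → [q0]□yyyyyyyy
Step 9: δ(q0, □) = (q0, y, L) → [q0]□yyyyyyyyy
Step 10: δ(q0, □) = (q0, y, L) → [q0]□yyyyyyyyyy

The machine has not reached a halting state after 10 steps.
The machine did not halt within the 10-step bound.

Answer: No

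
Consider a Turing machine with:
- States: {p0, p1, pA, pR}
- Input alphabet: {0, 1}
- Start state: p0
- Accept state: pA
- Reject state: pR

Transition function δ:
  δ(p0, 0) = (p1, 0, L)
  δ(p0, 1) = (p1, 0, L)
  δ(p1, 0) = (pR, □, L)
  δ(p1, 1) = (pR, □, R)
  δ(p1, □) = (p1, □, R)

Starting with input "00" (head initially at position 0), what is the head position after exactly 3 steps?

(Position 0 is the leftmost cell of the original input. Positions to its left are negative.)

Execution trace (head position shown):
Step 0: [p0]00  (head at position 0)
Step 1: move left → [p1]□00  (head at position -1)
Step 2: move right → □[p1]00  (head at position 0)
Step 3: move left → [pR]□□0  (head at position -1)

After 3 steps, the head is at position -1.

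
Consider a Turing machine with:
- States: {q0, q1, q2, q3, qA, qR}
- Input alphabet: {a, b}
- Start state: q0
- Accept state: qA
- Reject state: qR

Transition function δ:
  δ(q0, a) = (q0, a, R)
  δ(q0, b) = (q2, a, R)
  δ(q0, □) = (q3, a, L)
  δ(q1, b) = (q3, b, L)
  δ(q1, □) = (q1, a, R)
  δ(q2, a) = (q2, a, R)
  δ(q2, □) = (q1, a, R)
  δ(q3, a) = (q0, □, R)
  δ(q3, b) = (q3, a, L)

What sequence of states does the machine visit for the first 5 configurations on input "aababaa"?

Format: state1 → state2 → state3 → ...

Execution trace:
Initial: [q0]aababaa
Step 1: δ(q0, a) = (q0, a, R) → a[q0]ababaa
Step 2: δ(q0, a) = (q0, a, R) → aa[q0]babaa
Step 3: δ(q0, b) = (q2, a, R) → aaa[q2]abaa
Step 4: δ(q2, a) = (q2, a, R) → aaaa[q2]baa

No transition is defined for δ(q2, b). By convention the machine halts and rejects.

State sequence: q0 → q0 → q0 → q2 → q2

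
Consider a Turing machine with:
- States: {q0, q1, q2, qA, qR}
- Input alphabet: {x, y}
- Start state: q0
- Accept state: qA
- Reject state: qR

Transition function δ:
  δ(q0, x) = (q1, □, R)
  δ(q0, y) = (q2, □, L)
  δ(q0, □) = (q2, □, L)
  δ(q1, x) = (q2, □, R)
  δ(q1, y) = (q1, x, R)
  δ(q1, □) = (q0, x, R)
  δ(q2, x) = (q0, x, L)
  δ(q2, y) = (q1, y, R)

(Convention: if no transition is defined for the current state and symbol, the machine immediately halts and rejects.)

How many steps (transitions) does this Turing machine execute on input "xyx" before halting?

Execution trace:
Initial: [q0]xyx
Step 1: δ(q0, x) = (q1, □, R) → □[q1]yx
Step 2: δ(q1, y) = (q1, x, R) → □x[q1]x
Step 3: δ(q1, x) = (q2, □, R) → □x□[q2]□

No transition is defined for δ(q2, □). By convention the machine halts and rejects.

The machine executed 3 steps before halting.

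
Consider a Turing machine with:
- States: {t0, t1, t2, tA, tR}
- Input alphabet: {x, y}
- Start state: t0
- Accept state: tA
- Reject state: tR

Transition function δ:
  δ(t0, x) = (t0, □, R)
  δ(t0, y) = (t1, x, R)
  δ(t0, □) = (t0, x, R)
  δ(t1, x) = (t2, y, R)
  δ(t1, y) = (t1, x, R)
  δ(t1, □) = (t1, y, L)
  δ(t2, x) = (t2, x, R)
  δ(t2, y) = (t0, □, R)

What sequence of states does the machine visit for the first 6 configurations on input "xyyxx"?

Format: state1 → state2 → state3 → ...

Execution trace:
Initial: [t0]xyyxx
Step 1: δ(t0, x) = (t0, □, R) → □[t0]yyxx
Step 2: δ(t0, y) = (t1, x, R) → □x[t1]yxx
Step 3: δ(t1, y) = (t1, x, R) → □xx[t1]xx
Step 4: δ(t1, x) = (t2, y, R) → □xxy[t2]x
Step 5: δ(t2, x) = (t2, x, R) → □xxyx[t2]□

No transition is defined for δ(t2, □). By convention the machine halts and rejects.

State sequence: t0 → t0 → t1 → t1 → t2 → t2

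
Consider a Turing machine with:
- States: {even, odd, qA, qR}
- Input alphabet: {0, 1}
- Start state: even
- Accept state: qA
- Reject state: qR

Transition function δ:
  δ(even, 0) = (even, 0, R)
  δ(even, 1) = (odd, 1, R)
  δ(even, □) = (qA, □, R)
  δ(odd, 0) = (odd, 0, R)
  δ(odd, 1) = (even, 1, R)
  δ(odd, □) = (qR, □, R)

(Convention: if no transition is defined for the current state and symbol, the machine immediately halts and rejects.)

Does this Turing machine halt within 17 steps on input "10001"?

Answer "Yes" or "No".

Execution trace:
Initial: [even]10001
Step 1: δ(even, 1) = (odd, 1, R) → 1[odd]0001
Step 2: δ(odd, 0) = (odd, 0, R) → 10[odd]001
Step 3: δ(odd, 0) = (odd, 0, R) → 100[odd]01
Step 4: δ(odd, 0) = (odd, 0, R) → 1000[odd]1
Step 5: δ(odd, 1) = (even, 1, R) → 10001[even]□
Step 6: δ(even, □) = (qA, □, R) → 10001□[qA]□

The machine reaches the accept state qA and halts.
The machine halted after 6 steps (within the 17-step bound).

Answer: Yes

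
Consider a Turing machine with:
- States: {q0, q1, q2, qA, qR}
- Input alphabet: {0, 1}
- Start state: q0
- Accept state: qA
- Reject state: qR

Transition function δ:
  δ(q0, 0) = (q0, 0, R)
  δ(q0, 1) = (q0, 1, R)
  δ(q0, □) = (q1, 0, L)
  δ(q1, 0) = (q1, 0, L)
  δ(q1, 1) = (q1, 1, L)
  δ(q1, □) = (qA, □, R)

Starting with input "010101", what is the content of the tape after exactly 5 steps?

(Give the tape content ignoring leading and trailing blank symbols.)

Execution trace:
Initial: [q0]010101
Step 1: δ(q0, 0) = (q0, 0, R) → 0[q0]10101
Step 2: δ(q0, 1) = (q0, 1, R) → 01[q0]0101
Step 3: δ(q0, 0) = (q0, 0, R) → 010[q0]101
Step 4: δ(q0, 1) = (q0, 1, R) → 0101[q0]01
Step 5: δ(q0, 0) = (q0, 0, R) → 01010[q0]1

After 5 steps, the tape (ignoring leading/trailing blanks) is: 010101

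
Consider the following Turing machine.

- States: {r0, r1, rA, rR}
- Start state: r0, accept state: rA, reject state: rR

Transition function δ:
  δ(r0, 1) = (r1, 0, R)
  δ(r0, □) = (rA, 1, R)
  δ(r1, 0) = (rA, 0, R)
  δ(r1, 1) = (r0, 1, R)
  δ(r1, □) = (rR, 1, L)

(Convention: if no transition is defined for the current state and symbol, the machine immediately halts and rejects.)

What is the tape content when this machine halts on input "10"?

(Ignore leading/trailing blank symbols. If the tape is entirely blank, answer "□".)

Execution trace:
Initial: [r0]10
Step 1: δ(r0, 1) = (r1, 0, R) → 0[r1]0
Step 2: δ(r1, 0) = (rA, 0, R) → 00[rA]□

The machine reaches the accept state rA and halts.

Final tape (ignoring leading/trailing blanks): 00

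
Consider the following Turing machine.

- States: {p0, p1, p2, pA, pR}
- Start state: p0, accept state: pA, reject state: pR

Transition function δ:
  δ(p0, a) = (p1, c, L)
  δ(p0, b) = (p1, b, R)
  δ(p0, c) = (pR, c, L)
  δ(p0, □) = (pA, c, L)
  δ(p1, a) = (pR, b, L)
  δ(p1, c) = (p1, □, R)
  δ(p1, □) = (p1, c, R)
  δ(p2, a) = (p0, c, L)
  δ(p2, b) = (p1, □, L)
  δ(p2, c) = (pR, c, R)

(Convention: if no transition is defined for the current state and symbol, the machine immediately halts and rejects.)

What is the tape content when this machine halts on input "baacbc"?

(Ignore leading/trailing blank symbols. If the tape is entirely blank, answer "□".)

Execution trace:
Initial: [p0]baacbc
Step 1: δ(p0, b) = (p1, b, R) → b[p1]aacbc
Step 2: δ(p1, a) = (pR, b, L) → [pR]bbacbc

The machine reaches the reject state pR and halts.

Final tape (ignoring leading/trailing blanks): bbacbc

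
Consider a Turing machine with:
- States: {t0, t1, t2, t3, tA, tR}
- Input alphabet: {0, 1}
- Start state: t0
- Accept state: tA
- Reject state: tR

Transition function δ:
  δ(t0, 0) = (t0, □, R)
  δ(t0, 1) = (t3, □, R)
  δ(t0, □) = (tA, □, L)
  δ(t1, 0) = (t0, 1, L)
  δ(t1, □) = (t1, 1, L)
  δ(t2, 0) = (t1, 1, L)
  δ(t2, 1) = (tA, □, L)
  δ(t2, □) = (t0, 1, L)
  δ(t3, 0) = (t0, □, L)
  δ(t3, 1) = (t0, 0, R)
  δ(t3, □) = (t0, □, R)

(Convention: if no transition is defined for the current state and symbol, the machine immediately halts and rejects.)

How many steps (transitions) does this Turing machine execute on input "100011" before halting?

Execution trace:
Initial: [t0]100011
Step 1: δ(t0, 1) = (t3, □, R) → □[t3]00011
Step 2: δ(t3, 0) = (t0, □, L) → [t0]□□0011
Step 3: δ(t0, □) = (tA, □, L) → [tA]□□□0011

The machine reaches the accept state tA and halts.

The machine executed 3 steps before halting.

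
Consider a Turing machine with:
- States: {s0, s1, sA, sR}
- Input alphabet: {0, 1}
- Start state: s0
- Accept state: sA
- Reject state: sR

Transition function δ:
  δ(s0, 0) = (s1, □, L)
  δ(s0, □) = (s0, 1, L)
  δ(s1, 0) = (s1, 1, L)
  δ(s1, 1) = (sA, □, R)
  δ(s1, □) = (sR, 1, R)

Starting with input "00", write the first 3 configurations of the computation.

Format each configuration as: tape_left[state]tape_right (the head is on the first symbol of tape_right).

Transitions applied:
Step 1: δ(s0, 0) = (s1, □, L)
Step 2: δ(s1, □) = (sR, 1, R)

The first 3 configurations are:
[s0]00 ⊢ [s1]□□0 ⊢ 1[sR]□0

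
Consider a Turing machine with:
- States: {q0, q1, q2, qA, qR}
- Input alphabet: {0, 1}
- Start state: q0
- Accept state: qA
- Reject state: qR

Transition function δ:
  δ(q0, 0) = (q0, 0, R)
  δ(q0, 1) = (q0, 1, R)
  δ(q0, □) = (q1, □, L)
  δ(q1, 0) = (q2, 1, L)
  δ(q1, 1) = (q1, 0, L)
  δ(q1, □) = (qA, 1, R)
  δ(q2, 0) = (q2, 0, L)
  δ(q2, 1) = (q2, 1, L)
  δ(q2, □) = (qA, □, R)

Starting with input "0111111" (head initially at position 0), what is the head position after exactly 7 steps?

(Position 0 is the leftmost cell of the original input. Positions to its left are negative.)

Execution trace (head position shown):
Step 0: [q0]0111111  (head at position 0)
Step 1: move right → 0[q0]111111  (head at position 1)
Step 2: move right → 01[q0]11111  (head at position 2)
Step 3: move right → 011[q0]1111  (head at position 3)
Step 4: move right → 0111[q0]111  (head at position 4)
Step 5: move right → 01111[q0]11  (head at position 5)
Step 6: move right → 011111[q0]1  (head at position 6)
Step 7: move right → 0111111[q0]□  (head at position 7)

After 7 steps, the head is at position 7.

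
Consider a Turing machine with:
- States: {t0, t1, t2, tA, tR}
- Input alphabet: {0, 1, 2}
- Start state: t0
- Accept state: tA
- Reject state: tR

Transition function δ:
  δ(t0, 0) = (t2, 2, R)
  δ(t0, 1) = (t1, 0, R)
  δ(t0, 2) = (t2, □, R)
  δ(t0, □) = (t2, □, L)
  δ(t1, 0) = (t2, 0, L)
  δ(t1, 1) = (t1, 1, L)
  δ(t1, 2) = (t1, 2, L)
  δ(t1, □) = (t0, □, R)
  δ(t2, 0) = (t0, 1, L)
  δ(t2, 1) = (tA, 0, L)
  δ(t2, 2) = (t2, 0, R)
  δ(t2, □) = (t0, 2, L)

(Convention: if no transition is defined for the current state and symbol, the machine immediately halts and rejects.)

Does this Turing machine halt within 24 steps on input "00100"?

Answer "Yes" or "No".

Execution trace:
Initial: [t0]00100
Step 1: δ(t0, 0) = (t2, 2, R) → 2[t2]0100
Step 2: δ(t2, 0) = (t0, 1, L) → [t0]21100
Step 3: δ(t0, 2) = (t2, □, R) → □[t2]1100
Step 4: δ(t2, 1) = (tA, 0, L) → [tA]□0100

The machine reaches the accept state tA and halts.
The machine halted after 4 steps (within the 24-step bound).

Answer: Yes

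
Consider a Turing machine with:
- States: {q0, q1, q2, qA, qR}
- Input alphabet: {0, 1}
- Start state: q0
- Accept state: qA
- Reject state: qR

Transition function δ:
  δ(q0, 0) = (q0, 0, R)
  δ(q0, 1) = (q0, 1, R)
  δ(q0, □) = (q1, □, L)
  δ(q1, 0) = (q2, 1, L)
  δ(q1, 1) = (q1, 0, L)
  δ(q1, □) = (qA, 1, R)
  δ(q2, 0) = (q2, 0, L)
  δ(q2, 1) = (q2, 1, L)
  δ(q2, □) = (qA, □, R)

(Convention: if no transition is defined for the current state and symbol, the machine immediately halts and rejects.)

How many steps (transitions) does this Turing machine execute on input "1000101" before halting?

Execution trace:
Initial: [q0]1000101
Step 1: δ(q0, 1) = (q0, 1, R) → 1[q0]000101
Step 2: δ(q0, 0) = (q0, 0, R) → 10[q0]00101
Step 3: δ(q0, 0) = (q0, 0, R) → 100[q0]0101
Step 4: δ(q0, 0) = (q0, 0, R) → 1000[q0]101
Step 5: δ(q0, 1) = (q0, 1, R) → 10001[q0]01
Step 6: δ(q0, 0) = (q0, 0, R) → 100010[q0]1
Step 7: δ(q0, 1) = (q0, 1, R) → 1000101[q0]□
Step 8: δ(q0, □) = (q1, □, L) → 100010[q1]1□
Step 9: δ(q1, 1) = (q1, 0, L) → 10001[q1]00□
Step 10: δ(q1, 0) = (q2, 1, L) → 1000[q2]110□
Step 11: δ(q2, 1) = (q2, 1, L) → 100[q2]0110□
Step 12: δ(q2, 0) = (q2, 0, L) → 10[q2]00110□
Step 13: δ(q2, 0) = (q2, 0, L) → 1[q2]000110□
Step 14: δ(q2, 0) = (q2, 0, L) → [q2]1000110□
Step 15: δ(q2, 1) = (q2, 1, L) → [q2]□1000110□
Step 16: δ(q2, □) = (qA, □, R) → □[qA]1000110□

The machine reaches the accept state qA and halts.

The machine executed 16 steps before halting.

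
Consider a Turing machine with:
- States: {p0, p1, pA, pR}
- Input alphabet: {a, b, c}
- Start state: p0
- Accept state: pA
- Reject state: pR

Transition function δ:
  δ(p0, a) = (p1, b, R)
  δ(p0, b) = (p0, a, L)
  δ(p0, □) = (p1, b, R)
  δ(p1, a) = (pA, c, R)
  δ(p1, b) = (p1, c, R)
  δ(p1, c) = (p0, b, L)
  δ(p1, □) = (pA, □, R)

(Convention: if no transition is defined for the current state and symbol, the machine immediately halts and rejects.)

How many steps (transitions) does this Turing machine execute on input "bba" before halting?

Execution trace:
Initial: [p0]bba
Step 1: δ(p0, b) = (p0, a, L) → [p0]□aba
Step 2: δ(p0, □) = (p1, b, R) → b[p1]aba
Step 3: δ(p1, a) = (pA, c, R) → bc[pA]ba

The machine reaches the accept state pA and halts.

The machine executed 3 steps before halting.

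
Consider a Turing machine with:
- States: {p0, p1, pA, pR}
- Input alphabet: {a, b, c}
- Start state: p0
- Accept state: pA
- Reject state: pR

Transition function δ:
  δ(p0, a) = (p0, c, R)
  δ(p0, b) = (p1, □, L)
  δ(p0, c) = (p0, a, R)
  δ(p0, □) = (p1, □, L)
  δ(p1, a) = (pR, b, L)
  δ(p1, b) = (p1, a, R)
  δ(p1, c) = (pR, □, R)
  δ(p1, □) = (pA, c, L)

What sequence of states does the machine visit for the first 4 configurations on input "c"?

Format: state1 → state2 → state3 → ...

Execution trace:
Initial: [p0]c
Step 1: δ(p0, c) = (p0, a, R) → a[p0]□
Step 2: δ(p0, □) = (p1, □, L) → [p1]a□
Step 3: δ(p1, a) = (pR, b, L) → [pR]□b□

The machine reaches the reject state pR and halts.

State sequence: p0 → p0 → p1 → pR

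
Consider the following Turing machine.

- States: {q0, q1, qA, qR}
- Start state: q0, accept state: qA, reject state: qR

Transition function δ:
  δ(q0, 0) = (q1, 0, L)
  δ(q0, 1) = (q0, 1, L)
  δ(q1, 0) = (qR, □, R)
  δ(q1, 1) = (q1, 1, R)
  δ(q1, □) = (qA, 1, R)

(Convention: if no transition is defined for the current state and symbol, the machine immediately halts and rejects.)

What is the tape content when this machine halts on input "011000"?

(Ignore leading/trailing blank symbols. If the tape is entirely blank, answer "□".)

Execution trace:
Initial: [q0]011000
Step 1: δ(q0, 0) = (q1, 0, L) → [q1]□011000
Step 2: δ(q1, □) = (qA, 1, R) → 1[qA]011000

The machine reaches the accept state qA and halts.

Final tape (ignoring leading/trailing blanks): 1011000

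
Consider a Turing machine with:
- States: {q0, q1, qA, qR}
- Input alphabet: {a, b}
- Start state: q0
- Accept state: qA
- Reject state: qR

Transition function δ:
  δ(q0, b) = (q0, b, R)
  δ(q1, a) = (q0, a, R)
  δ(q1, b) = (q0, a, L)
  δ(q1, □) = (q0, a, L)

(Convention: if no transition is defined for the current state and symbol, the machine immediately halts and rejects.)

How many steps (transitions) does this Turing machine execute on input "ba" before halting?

Execution trace:
Initial: [q0]ba
Step 1: δ(q0, b) = (q0, b, R) → b[q0]a

No transition is defined for δ(q0, a). By convention the machine halts and rejects.

The machine executed 1 step before halting.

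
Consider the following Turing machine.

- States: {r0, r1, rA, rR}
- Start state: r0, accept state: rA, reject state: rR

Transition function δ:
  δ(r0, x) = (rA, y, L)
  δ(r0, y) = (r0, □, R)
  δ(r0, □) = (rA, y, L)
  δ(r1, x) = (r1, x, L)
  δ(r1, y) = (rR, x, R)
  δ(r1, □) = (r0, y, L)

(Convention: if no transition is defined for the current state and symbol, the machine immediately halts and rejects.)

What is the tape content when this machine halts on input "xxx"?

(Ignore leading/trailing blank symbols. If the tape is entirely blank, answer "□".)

Execution trace:
Initial: [r0]xxx
Step 1: δ(r0, x) = (rA, y, L) → [rA]□yxx

The machine reaches the accept state rA and halts.

Final tape (ignoring leading/trailing blanks): yxx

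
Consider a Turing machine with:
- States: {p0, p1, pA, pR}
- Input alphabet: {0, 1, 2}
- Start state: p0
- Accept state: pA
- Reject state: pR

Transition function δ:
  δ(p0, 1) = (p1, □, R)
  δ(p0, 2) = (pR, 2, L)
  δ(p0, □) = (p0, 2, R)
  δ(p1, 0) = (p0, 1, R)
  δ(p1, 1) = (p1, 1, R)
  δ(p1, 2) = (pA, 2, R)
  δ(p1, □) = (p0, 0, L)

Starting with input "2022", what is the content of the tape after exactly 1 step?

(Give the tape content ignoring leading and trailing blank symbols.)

Execution trace:
Initial: [p0]2022
Step 1: δ(p0, 2) = (pR, 2, L) → [pR]□2022

The machine reaches the reject state pR and halts.

After 1 step, the tape (ignoring leading/trailing blanks) is: 2022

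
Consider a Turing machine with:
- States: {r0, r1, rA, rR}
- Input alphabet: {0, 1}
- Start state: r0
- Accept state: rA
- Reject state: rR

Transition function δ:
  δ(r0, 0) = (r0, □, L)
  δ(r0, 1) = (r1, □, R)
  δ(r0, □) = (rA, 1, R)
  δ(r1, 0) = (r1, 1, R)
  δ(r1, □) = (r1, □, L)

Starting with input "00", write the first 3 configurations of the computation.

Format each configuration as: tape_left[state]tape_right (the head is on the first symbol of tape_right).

Transitions applied:
Step 1: δ(r0, 0) = (r0, □, L)
Step 2: δ(r0, □) = (rA, 1, R)

The first 3 configurations are:
[r0]00 ⊢ [r0]□□0 ⊢ 1[rA]□0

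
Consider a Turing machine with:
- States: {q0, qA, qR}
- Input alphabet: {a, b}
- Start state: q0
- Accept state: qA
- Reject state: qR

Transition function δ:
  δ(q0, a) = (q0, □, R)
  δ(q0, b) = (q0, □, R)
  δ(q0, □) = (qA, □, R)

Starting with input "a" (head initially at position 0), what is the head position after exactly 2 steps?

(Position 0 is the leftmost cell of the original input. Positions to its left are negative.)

Execution trace (head position shown):
Step 0: [q0]a  (head at position 0)
Step 1: move right → □[q0]□  (head at position 1)
Step 2: move right → □□[qA]□  (head at position 2)

After 2 steps, the head is at position 2.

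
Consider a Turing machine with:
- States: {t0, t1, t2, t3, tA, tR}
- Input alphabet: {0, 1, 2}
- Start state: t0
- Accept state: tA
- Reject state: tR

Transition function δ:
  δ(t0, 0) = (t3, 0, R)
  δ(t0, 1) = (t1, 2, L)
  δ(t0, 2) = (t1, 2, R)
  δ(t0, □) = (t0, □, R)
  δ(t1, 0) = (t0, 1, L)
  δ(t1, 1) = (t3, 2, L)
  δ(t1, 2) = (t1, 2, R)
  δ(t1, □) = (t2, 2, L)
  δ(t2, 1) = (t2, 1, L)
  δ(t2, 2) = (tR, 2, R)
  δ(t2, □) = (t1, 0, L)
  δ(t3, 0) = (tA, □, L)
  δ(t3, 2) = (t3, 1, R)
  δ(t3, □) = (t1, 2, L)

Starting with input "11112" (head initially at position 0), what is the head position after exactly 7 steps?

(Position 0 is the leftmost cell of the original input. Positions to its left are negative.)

Execution trace (head position shown):
Step 0: [t0]11112  (head at position 0)
Step 1: move left → [t1]□21112  (head at position -1)
Step 2: move left → [t2]□221112  (head at position -2)
Step 3: move left → [t1]□0221112  (head at position -3)
Step 4: move left → [t2]□20221112  (head at position -4)
Step 5: move left → [t1]□020221112  (head at position -5)
Step 6: move left → [t2]□2020221112  (head at position -6)
Step 7: move left → [t1]□02020221112  (head at position -7)

After 7 steps, the head is at position -7.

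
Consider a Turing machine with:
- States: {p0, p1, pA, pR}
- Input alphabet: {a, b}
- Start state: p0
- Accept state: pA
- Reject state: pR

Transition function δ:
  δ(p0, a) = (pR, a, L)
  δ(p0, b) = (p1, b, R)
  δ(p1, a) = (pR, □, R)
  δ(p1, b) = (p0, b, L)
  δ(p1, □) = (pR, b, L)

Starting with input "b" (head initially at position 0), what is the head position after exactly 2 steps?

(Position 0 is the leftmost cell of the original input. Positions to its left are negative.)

Execution trace (head position shown):
Step 0: [p0]b  (head at position 0)
Step 1: move right → b[p1]□  (head at position 1)
Step 2: move left → [pR]bb  (head at position 0)

After 2 steps, the head is at position 0.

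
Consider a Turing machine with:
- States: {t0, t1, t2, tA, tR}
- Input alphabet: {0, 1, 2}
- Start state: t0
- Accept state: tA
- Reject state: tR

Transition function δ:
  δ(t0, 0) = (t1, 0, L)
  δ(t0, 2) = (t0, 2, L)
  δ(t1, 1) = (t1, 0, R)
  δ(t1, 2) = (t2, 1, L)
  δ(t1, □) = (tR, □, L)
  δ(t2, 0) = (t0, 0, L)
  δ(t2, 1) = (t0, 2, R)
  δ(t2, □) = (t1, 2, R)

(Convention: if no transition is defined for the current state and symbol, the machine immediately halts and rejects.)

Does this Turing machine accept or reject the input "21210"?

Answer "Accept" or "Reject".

Execution trace:
Initial: [t0]21210
Step 1: δ(t0, 2) = (t0, 2, L) → [t0]□21210

No transition is defined for δ(t0, □). By convention the machine halts and rejects.

Answer: Reject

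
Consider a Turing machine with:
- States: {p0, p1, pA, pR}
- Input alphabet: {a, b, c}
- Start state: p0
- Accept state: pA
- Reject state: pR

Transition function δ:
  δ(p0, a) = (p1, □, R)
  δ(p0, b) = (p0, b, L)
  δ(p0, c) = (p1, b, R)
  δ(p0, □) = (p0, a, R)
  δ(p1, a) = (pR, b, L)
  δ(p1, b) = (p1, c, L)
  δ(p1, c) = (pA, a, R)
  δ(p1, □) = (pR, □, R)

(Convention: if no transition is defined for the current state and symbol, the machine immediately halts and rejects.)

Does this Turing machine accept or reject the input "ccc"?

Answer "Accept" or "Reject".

Execution trace:
Initial: [p0]ccc
Step 1: δ(p0, c) = (p1, b, R) → b[p1]cc
Step 2: δ(p1, c) = (pA, a, R) → ba[pA]c

The machine reaches the accept state pA and halts.

Answer: Accept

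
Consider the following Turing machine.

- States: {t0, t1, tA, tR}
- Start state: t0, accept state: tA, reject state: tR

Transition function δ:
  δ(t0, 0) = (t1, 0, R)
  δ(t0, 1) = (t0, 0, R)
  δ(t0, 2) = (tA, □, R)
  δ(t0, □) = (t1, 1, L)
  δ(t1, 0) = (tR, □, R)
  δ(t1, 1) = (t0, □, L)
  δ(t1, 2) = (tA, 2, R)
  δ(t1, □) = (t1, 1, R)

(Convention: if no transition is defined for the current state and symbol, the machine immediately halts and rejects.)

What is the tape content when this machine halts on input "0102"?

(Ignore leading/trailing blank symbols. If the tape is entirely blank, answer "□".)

Execution trace:
Initial: [t0]0102
Step 1: δ(t0, 0) = (t1, 0, R) → 0[t1]102
Step 2: δ(t1, 1) = (t0, □, L) → [t0]0□02
Step 3: δ(t0, 0) = (t1, 0, R) → 0[t1]□02
Step 4: δ(t1, □) = (t1, 1, R) → 01[t1]02
Step 5: δ(t1, 0) = (tR, □, R) → 01□[tR]2

The machine reaches the reject state tR and halts.

Final tape (ignoring leading/trailing blanks): 01□2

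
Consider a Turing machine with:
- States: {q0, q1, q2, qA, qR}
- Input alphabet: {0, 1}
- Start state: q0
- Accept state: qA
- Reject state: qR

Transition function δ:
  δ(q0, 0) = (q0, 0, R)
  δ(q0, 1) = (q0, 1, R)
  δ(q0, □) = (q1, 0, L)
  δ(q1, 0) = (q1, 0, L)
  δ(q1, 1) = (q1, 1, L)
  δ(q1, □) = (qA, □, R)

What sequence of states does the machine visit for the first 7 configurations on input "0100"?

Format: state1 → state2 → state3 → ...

Execution trace:
Initial: [q0]0100
Step 1: δ(q0, 0) = (q0, 0, R) → 0[q0]100
Step 2: δ(q0, 1) = (q0, 1, R) → 01[q0]00
Step 3: δ(q0, 0) = (q0, 0, R) → 010[q0]0
Step 4: δ(q0, 0) = (q0, 0, R) → 0100[q0]□
Step 5: δ(q0, □) = (q1, 0, L) → 010[q1]00
Step 6: δ(q1, 0) = (q1, 0, L) → 01[q1]000

State sequence: q0 → q0 → q0 → q0 → q0 → q1 → q1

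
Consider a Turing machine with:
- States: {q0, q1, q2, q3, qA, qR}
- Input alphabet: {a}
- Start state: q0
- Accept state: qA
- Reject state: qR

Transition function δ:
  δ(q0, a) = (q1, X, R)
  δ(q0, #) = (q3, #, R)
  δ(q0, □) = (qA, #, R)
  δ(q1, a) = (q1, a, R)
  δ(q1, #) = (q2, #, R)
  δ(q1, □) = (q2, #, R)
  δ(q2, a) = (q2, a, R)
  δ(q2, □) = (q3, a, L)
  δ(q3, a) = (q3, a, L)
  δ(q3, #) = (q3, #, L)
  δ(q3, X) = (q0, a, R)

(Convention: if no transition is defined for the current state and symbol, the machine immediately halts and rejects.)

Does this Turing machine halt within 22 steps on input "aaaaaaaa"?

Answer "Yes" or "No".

Execution trace:
Initial: [q0]aaaaaaaa
Step 1: δ(q0, a) = (q1, X, R) → X[q1]aaaaaaa
Step 2: δ(q1, a) = (q1, a, R) → Xa[q1]aaaaaa
Step 3: δ(q1, a) = (q1, a, R) → Xaa[q1]aaaaa
Step 4: δ(q1, a) = (q1, a, R) → Xaaa[q1]aaaa
Step 5: δ(q1, a) = (q1, a, R) → Xaaaa[q1]aaa
Step 6: δ(q1, a) = (q1, a, R) → Xaaaaa[q1]aa
Step 7: δ(q1, a) = (q1, a, R) → Xaaaaaa[q1]a
Step 8: δ(q1, a) = (q1, a, R) → Xaaaaaaa[q1]□
Step 9: δ(q1, □) = (q2, #, R) → Xaaaaaaa#[q2]□
Step 10: δ(q2, □) = (q3, a, L) → Xaaaaaaa[q3]#a
Step 11: δ(q3, #) = (q3, #, L) → Xaaaaaa[q3]a#a
Step 12: δ(q3, a) = (q3, a, L) → Xaaaaa[q3]aa#a
Step 13: δ(q3, a) = (q3, a, L) → Xaaaa[q3]aaa#a
Step 14: δ(q3, a) = (q3, a, L) → Xaaa[q3]aaaa#a
Step 15: δ(q3, a) = (q3, a, L) → Xaa[q3]aaaaa#a
Step 16: δ(q3, a) = (q3, a, L) → Xa[q3]aaaaaa#a
Step 17: δ(q3, a) = (q3, a, L) → X[q3]aaaaaaa#a
Step 18: δ(q3, a) = (q3, a, L) → [q3]Xaaaaaaa#a
Step 19: δ(q3, X) = (q0, a, R) → a[q0]aaaaaaa#a
Step 20: δ(q0, a) = (q1, X, R) → aX[q1]aaaaaa#a
Step 21: δ(q1, a) = (q1, a, R) → aXa[q1]aaaaa#a
Step 22: δ(q1, a) = (q1, a, R) → aXaa[q1]aaaa#a

The machine has not reached a halting state after 22 steps.
The machine did not halt within the 22-step bound.

Answer: No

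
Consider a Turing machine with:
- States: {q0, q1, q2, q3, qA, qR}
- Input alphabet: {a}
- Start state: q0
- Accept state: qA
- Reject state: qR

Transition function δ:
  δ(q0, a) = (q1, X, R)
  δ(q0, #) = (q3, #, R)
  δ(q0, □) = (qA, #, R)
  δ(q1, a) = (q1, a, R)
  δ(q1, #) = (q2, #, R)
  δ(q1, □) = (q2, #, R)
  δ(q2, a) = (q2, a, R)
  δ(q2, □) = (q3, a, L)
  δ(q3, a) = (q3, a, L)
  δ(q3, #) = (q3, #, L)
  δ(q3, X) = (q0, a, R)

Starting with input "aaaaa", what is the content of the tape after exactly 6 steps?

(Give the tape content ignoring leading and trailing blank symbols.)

Execution trace:
Initial: [q0]aaaaa
Step 1: δ(q0, a) = (q1, X, R) → X[q1]aaaa
Step 2: δ(q1, a) = (q1, a, R) → Xa[q1]aaa
Step 3: δ(q1, a) = (q1, a, R) → Xaa[q1]aa
Step 4: δ(q1, a) = (q1, a, R) → Xaaa[q1]a
Step 5: δ(q1, a) = (q1, a, R) → Xaaaa[q1]□
Step 6: δ(q1, □) = (q2, #, R) → Xaaaa#[q2]□

After 6 steps, the tape (ignoring leading/trailing blanks) is: Xaaaa#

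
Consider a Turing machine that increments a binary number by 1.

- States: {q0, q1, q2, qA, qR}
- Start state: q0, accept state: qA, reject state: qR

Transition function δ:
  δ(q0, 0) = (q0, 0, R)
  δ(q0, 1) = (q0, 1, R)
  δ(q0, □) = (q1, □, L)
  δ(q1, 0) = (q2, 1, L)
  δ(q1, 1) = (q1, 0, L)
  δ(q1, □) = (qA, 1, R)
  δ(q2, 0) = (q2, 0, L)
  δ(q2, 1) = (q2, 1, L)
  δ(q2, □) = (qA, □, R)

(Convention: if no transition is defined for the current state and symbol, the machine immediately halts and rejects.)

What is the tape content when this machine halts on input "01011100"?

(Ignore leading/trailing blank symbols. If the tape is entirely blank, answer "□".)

Execution trace:
Initial: [q0]01011100
Step 1: δ(q0, 0) = (q0, 0, R) → 0[q0]1011100
Step 2: δ(q0, 1) = (q0, 1, R) → 01[q0]011100
Step 3: δ(q0, 0) = (q0, 0, R) → 010[q0]11100
Step 4: δ(q0, 1) = (q0, 1, R) → 0101[q0]1100
Step 5: δ(q0, 1) = (q0, 1, R) → 01011[q0]100
Step 6: δ(q0, 1) = (q0, 1, R) → 010111[q0]00
Step 7: δ(q0, 0) = (q0, 0, R) → 0101110[q0]0
Step 8: δ(q0, 0) = (q0, 0, R) → 01011100[q0]□
Step 9: δ(q0, □) = (q1, □, L) → 0101110[q1]0□
Step 10: δ(q1, 0) = (q2, 1, L) → 010111[q2]01□
Step 11: δ(q2, 0) = (q2, 0, L) → 01011[q2]101□
Step 12: δ(q2, 1) = (q2, 1, L) → 0101[q2]1101□
Step 13: δ(q2, 1) = (q2, 1, L) → 010[q2]11101□
Step 14: δ(q2, 1) = (q2, 1, L) → 01[q2]011101□
Step 15: δ(q2, 0) = (q2, 0, L) → 0[q2]1011101□
Step 16: δ(q2, 1) = (q2, 1, L) → [q2]01011101□
Step 17: δ(q2, 0) = (q2, 0, L) → [q2]□01011101□
Step 18: δ(q2, □) = (qA, □, R) → □[qA]01011101□

The machine reaches the accept state qA and halts.

Final tape (ignoring leading/trailing blanks): 01011101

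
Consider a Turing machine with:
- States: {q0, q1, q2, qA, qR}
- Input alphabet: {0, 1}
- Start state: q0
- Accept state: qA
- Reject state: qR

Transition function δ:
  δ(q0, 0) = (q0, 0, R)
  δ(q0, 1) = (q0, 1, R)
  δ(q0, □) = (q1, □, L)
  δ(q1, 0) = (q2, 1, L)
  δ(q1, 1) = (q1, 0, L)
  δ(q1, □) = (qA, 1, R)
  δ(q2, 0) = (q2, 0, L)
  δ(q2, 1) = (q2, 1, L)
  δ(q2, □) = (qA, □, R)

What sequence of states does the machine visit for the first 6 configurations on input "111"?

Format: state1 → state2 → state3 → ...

Execution trace:
Initial: [q0]111
Step 1: δ(q0, 1) = (q0, 1, R) → 1[q0]11
Step 2: δ(q0, 1) = (q0, 1, R) → 11[q0]1
Step 3: δ(q0, 1) = (q0, 1, R) → 111[q0]□
Step 4: δ(q0, □) = (q1, □, L) → 11[q1]1□
Step 5: δ(q1, 1) = (q1, 0, L) → 1[q1]10□

State sequence: q0 → q0 → q0 → q0 → q1 → q1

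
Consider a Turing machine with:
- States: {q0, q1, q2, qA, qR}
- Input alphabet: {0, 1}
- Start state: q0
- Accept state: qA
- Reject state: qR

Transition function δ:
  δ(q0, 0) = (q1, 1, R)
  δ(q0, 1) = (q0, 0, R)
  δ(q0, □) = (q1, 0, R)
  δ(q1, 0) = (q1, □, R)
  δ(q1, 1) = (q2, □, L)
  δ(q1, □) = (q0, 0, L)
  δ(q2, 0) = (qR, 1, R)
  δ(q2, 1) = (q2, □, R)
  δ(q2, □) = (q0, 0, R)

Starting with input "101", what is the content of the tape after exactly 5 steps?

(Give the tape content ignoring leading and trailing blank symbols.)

Execution trace:
Initial: [q0]101
Step 1: δ(q0, 1) = (q0, 0, R) → 0[q0]01
Step 2: δ(q0, 0) = (q1, 1, R) → 01[q1]1
Step 3: δ(q1, 1) = (q2, □, L) → 0[q2]1□
Step 4: δ(q2, 1) = (q2, □, R) → 0□[q2]□
Step 5: δ(q2, □) = (q0, 0, R) → 0□0[q0]□

After 5 steps, the tape (ignoring leading/trailing blanks) is: 0□0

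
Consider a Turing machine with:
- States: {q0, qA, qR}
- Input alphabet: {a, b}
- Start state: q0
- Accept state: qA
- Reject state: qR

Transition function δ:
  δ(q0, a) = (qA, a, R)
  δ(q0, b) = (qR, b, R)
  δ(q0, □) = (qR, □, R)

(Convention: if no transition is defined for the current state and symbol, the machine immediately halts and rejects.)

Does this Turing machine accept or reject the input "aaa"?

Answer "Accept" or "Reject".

Execution trace:
Initial: [q0]aaa
Step 1: δ(q0, a) = (qA, a, R) → a[qA]aa

The machine reaches the accept state qA and halts.

Answer: Accept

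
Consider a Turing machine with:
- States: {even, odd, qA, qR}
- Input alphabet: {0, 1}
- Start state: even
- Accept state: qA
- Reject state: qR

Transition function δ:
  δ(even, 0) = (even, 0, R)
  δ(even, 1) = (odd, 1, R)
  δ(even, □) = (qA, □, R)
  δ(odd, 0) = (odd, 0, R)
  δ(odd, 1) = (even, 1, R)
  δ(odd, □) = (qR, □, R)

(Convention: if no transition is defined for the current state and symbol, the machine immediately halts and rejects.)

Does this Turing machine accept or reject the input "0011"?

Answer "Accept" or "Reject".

Execution trace:
Initial: [even]0011
Step 1: δ(even, 0) = (even, 0, R) → 0[even]011
Step 2: δ(even, 0) = (even, 0, R) → 00[even]11
Step 3: δ(even, 1) = (odd, 1, R) → 001[odd]1
Step 4: δ(odd, 1) = (even, 1, R) → 0011[even]□
Step 5: δ(even, □) = (qA, □, R) → 0011□[qA]□

The machine reaches the accept state qA and halts.

Answer: Accept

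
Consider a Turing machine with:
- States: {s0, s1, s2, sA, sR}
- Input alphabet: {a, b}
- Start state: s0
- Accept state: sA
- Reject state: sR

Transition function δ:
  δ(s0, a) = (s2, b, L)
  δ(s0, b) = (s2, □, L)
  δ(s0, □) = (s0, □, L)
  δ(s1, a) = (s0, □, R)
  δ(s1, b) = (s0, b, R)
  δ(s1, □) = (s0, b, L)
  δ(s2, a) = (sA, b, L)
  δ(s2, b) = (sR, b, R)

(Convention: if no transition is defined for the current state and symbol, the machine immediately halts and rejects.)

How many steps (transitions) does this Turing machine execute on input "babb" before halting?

Execution trace:
Initial: [s0]babb
Step 1: δ(s0, b) = (s2, □, L) → [s2]□□abb

No transition is defined for δ(s2, □). By convention the machine halts and rejects.

The machine executed 1 step before halting.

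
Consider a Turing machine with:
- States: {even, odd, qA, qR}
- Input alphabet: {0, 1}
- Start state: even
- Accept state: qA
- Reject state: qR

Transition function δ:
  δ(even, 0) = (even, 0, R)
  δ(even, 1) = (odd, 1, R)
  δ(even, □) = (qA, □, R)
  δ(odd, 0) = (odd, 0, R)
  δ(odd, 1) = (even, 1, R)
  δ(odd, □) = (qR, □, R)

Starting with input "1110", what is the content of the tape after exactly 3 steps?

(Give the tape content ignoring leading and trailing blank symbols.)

Execution trace:
Initial: [even]1110
Step 1: δ(even, 1) = (odd, 1, R) → 1[odd]110
Step 2: δ(odd, 1) = (even, 1, R) → 11[even]10
Step 3: δ(even, 1) = (odd, 1, R) → 111[odd]0

After 3 steps, the tape (ignoring leading/trailing blanks) is: 1110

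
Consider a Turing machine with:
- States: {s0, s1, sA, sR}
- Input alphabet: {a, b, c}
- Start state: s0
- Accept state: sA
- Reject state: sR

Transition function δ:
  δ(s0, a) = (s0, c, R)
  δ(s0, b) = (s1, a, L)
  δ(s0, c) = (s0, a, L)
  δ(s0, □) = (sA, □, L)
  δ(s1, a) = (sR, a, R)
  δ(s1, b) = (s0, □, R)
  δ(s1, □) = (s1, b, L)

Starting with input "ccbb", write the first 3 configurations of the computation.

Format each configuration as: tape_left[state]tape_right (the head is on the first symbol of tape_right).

Transitions applied:
Step 1: δ(s0, c) = (s0, a, L)
Step 2: δ(s0, □) = (sA, □, L)

The first 3 configurations are:
[s0]ccbb ⊢ [s0]□acbb ⊢ [sA]□□acbb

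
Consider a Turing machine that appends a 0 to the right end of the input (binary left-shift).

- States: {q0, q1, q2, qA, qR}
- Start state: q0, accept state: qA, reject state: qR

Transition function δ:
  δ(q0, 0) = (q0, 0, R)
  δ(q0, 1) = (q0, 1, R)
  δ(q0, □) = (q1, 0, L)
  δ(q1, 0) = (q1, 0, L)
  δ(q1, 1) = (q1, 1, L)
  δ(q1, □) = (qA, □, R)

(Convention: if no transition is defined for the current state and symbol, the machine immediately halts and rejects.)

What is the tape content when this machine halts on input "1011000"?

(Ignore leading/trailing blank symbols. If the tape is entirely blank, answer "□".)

Execution trace:
Initial: [q0]1011000
Step 1: δ(q0, 1) = (q0, 1, R) → 1[q0]011000
Step 2: δ(q0, 0) = (q0, 0, R) → 10[q0]11000
Step 3: δ(q0, 1) = (q0, 1, R) → 101[q0]1000
Step 4: δ(q0, 1) = (q0, 1, R) → 1011[q0]000
Step 5: δ(q0, 0) = (q0, 0, R) → 10110[q0]00
Step 6: δ(q0, 0) = (q0, 0, R) → 101100[q0]0
Step 7: δ(q0, 0) = (q0, 0, R) → 1011000[q0]□
Step 8: δ(q0, □) = (q1, 0, L) → 101100[q1]00
Step 9: δ(q1, 0) = (q1, 0, L) → 10110[q1]000
Step 10: δ(q1, 0) = (q1, 0, L) → 1011[q1]0000
Step 11: δ(q1, 0) = (q1, 0, L) → 101[q1]10000
Step 12: δ(q1, 1) = (q1, 1, L) → 10[q1]110000
Step 13: δ(q1, 1) = (q1, 1, L) → 1[q1]0110000
Step 14: δ(q1, 0) = (q1, 0, L) → [q1]10110000
Step 15: δ(q1, 1) = (q1, 1, L) → [q1]□10110000
Step 16: δ(q1, □) = (qA, □, R) → □[qA]10110000

The machine reaches the accept state qA and halts.

Final tape (ignoring leading/trailing blanks): 10110000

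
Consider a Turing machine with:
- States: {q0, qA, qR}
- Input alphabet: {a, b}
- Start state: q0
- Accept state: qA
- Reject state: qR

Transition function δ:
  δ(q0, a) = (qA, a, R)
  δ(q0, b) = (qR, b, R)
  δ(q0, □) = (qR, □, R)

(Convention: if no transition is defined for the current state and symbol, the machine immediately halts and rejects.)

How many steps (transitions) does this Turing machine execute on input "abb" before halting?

Execution trace:
Initial: [q0]abb
Step 1: δ(q0, a) = (qA, a, R) → a[qA]bb

The machine reaches the accept state qA and halts.

The machine executed 1 step before halting.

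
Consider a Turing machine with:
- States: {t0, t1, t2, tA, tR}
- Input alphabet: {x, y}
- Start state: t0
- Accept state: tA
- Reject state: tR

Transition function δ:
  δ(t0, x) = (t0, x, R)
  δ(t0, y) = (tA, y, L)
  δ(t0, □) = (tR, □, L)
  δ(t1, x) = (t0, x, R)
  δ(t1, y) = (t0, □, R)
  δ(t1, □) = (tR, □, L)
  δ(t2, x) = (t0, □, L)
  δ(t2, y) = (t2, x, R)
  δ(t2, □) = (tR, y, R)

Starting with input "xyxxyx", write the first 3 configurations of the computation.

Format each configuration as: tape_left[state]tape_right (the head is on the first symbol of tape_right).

Transitions applied:
Step 1: δ(t0, x) = (t0, x, R)
Step 2: δ(t0, y) = (tA, y, L)

The first 3 configurations are:
[t0]xyxxyx ⊢ x[t0]yxxyx ⊢ [tA]xyxxyx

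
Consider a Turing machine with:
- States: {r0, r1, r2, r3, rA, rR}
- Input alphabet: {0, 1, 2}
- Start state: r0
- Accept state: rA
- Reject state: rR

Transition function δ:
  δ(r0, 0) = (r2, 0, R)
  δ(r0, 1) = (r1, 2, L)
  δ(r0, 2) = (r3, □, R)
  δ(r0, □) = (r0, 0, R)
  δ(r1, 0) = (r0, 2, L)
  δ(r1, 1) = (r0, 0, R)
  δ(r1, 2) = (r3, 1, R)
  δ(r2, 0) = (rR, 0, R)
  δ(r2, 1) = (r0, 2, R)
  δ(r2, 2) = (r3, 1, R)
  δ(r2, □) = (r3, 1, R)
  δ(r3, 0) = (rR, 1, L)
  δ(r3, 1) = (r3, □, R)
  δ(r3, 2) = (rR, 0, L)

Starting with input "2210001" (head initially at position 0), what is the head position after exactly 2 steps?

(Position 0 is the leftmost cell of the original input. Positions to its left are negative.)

Execution trace (head position shown):
Step 0: [r0]2210001  (head at position 0)
Step 1: move right → □[r3]210001  (head at position 1)
Step 2: move left → [rR]□010001  (head at position 0)

After 2 steps, the head is at position 0.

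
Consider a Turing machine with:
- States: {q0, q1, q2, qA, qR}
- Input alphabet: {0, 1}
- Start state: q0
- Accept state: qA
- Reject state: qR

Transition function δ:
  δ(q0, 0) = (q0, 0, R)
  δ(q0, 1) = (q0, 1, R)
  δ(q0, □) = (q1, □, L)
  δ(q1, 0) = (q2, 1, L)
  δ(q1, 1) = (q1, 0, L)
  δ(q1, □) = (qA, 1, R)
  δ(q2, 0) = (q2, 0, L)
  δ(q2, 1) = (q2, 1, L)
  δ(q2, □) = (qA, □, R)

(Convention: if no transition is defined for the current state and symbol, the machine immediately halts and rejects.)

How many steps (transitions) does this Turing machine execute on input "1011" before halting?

Execution trace:
Initial: [q0]1011
Step 1: δ(q0, 1) = (q0, 1, R) → 1[q0]011
Step 2: δ(q0, 0) = (q0, 0, R) → 10[q0]11
Step 3: δ(q0, 1) = (q0, 1, R) → 101[q0]1
Step 4: δ(q0, 1) = (q0, 1, R) → 1011[q0]□
Step 5: δ(q0, □) = (q1, □, L) → 101[q1]1□
Step 6: δ(q1, 1) = (q1, 0, L) → 10[q1]10□
Step 7: δ(q1, 1) = (q1, 0, L) → 1[q1]000□
Step 8: δ(q1, 0) = (q2, 1, L) → [q2]1100□
Step 9: δ(q2, 1) = (q2, 1, L) → [q2]□1100□
Step 10: δ(q2, □) = (qA, □, R) → □[qA]1100□

The machine reaches the accept state qA and halts.

The machine executed 10 steps before halting.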